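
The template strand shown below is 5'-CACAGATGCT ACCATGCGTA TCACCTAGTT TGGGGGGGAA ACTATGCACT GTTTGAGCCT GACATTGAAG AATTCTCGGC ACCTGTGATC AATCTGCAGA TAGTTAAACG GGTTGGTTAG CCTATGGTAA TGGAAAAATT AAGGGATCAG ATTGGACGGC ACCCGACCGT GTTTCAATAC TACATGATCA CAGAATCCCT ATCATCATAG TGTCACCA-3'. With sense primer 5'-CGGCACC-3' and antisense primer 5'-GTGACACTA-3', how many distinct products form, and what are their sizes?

The forward primer CGGCACC matches the top strand at positions 77–83, 157–163.
The reverse primer's reverse complement is TAGTGTCAC, matching at positions 208–216.
Each forward site pairs with the reverse site to give a product ending at position 216: sizes 140, 60 bp.

Two products: 140 bp, 60 bp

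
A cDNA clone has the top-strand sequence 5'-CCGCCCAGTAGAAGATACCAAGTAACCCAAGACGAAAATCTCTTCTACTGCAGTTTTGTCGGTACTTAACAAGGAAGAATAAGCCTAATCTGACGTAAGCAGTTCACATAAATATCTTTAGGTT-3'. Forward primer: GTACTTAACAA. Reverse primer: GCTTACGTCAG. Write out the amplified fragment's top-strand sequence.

Forward primer GTACTTAACAA is found on the top strand at positions 62–72.
Reverse complement of the reverse primer: CTGACGTAAGC. This occurs on the top strand at positions 90–100.
The product is the template from position 62 through 100 (39 bp).

5'-GTACTTAACAAGGAAGAATAAGCCTAATCTGACGTAAGC-3'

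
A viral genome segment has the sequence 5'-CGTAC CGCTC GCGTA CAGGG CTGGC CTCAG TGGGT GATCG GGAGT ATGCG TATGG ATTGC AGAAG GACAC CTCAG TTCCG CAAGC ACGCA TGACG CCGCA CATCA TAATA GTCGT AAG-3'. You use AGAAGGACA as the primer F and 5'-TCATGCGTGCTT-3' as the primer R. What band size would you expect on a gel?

33 bp

Forward primer AGAAGGACA is found on the top strand at positions 61–69.
The reverse primer's reverse complement is AAGCACGCATGA, which matches the template at positions 82–93.
Product length = (reverse-primer end) − (forward-primer start) + 1 = 93 − 61 + 1 = 33 bp.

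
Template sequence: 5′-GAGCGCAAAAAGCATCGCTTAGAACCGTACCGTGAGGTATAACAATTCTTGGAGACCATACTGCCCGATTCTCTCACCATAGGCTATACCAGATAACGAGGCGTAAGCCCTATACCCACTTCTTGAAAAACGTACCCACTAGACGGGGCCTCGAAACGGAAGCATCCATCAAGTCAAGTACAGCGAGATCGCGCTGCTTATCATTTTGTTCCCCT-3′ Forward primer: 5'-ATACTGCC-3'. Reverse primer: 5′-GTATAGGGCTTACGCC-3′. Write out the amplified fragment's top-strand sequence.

Forward primer ATACTGCC is found on the top strand at positions 58–65.
Taking the reverse complement of GTATAGGGCTTACGCC gives GGCGTAAGCCCTATAC, found at positions 100–115 on the template; the primer anneals here to the top strand with its 3' end pointing upstream.
The product is the template from position 58 through 115 (58 bp).

5'-ATACTGCCCGATTCTCTCACCATAGGCTATACCAGATAACGAGGCGTAAGCCCTATAC-3'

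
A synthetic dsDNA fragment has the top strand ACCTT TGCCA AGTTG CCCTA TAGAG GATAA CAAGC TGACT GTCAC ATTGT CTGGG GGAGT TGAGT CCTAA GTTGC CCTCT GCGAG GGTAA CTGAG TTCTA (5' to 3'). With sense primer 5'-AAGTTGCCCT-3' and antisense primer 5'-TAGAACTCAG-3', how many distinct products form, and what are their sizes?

The forward primer AAGTTGCCCT matches the top strand at positions 10–19, 69–78.
The reverse primer's reverse complement is CTGAGTTCTA, matching at positions 91–100.
Each forward site pairs with the reverse site to give a product ending at position 100: sizes 91, 32 bp.

Two products: 91 bp, 32 bp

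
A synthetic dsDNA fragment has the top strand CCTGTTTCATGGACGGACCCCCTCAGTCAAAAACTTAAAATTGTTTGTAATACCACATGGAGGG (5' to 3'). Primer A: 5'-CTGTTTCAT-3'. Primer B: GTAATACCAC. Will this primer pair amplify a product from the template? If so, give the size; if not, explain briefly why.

No product — both primers anneal to the same strand and extend in the same direction.

Primer A (CTGTTTCAT) matches the top strand at positions 2–10 (3' end points downstream).
Primer B (GTAATACCAC) also matches the top strand directly, at positions 47–56 — its reverse complement GTGGTATTAC is not present.
Both primers anneal to the bottom strand with 3' ends pointing the same way, so neither can prime synthesis back toward the other.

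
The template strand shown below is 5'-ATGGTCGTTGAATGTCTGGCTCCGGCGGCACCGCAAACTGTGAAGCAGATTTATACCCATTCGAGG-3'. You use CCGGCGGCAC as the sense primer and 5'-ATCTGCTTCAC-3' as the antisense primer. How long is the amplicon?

The forward primer matches the template at positions 22–31.
The reverse primer's reverse complement is GTGAAGCAGAT, which matches the template at positions 40–50.
The product runs from position 22 to position 50, so its length is 50 − 22 + 1 = 29 bp.

29 bp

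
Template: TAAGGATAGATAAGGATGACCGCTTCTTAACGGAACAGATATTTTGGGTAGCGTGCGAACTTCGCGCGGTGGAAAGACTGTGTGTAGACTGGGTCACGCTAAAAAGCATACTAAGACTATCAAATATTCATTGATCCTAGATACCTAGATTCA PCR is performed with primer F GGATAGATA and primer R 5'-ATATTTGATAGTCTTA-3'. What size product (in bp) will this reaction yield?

124 bp

Forward primer GGATAGATA is found on the top strand at positions 4–12.
The reverse primer's reverse complement is TAAGACTATCAAATAT, which matches the template at positions 112–127.
Product length = (reverse-primer end) − (forward-primer start) + 1 = 127 − 4 + 1 = 124 bp.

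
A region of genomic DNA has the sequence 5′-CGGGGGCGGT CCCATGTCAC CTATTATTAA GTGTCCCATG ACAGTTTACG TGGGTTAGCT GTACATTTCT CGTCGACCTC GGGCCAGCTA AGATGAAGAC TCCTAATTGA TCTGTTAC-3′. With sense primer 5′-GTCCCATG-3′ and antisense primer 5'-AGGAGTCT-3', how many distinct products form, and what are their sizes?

Two products: 96 bp, 72 bp

The forward primer GTCCCATG matches the top strand at positions 9–16, 33–40.
The reverse primer's reverse complement is AGACTCCT, matching at positions 97–104.
Each forward site pairs with the reverse site to give a product ending at position 104: sizes 96, 72 bp.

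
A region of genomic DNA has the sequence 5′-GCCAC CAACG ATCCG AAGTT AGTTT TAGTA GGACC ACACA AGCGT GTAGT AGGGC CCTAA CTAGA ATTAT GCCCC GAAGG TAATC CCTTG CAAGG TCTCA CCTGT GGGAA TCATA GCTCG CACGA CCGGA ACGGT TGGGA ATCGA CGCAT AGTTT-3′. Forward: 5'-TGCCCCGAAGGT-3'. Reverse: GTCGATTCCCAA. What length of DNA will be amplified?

Scanning the template, TGCCCCGAAGGT occurs at positions 70–81; this primer anneals to the bottom strand there with its 3' end pointing downstream.
Taking the reverse complement of GTCGATTCCCAA gives TTGGGAATCGAC, found at positions 135–146 on the template; the primer anneals here to the top strand with its 3' end pointing upstream.
Amplicon spans positions 70–146: 77 bp.

77 bp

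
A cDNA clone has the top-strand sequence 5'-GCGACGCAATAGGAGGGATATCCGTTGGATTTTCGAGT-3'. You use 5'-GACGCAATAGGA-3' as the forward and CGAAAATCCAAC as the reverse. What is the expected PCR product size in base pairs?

The forward primer matches the template at positions 3–14.
Reverse complement of the reverse primer: GTTGGATTTTCG. This occurs on the top strand at positions 24–35.
Amplicon spans positions 3–35: 33 bp.

33 bp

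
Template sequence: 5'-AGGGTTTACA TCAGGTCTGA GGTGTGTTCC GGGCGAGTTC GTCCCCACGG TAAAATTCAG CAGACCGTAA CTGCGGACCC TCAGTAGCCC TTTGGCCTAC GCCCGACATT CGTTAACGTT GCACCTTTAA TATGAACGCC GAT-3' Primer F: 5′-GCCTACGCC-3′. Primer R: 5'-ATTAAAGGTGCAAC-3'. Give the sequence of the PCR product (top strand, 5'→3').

5'-GCCTACGCCCGACATTCGTTAACGTTGCACCTTTAAT-3'

Forward primer GCCTACGCC is found on the top strand at positions 95–103.
Reverse complement of the reverse primer: GTTGCACCTTTAAT. This occurs on the top strand at positions 118–131.
The product is the template from position 95 through 131 (37 bp).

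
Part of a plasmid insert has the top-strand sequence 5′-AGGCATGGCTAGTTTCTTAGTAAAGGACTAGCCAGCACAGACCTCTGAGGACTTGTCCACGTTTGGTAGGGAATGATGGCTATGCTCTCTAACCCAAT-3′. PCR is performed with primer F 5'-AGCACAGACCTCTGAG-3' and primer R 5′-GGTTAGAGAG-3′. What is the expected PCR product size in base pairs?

The forward primer matches the template at positions 34–49.
Taking the reverse complement of GGTTAGAGAG gives CTCTCTAACC, found at positions 85–94 on the template; the primer anneals here to the top strand with its 3' end pointing upstream.
The product runs from position 34 to position 94, so its length is 94 − 34 + 1 = 61 bp.

61 bp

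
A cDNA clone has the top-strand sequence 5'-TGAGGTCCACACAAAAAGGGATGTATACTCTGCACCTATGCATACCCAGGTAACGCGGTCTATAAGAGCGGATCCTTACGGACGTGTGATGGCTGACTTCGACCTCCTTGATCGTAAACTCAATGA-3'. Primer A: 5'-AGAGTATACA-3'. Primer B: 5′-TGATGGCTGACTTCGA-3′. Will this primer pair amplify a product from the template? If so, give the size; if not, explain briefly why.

Primer A (AGAGTATACA) has reverse complement TGTATACTCT, which matches the top strand at positions 22–31; primer A anneals to the top strand there with its 3' end pointing upstream toward position 22.
Primer B (TGATGGCTGACTTCGA) matches the top strand directly at positions 87–102; it anneals to the bottom strand with its 3' end pointing downstream toward position 102.
The 3' ends diverge (primer A extends toward position 1, primer B toward position 126), so the primers never converge on a shared product.

No product — the primers' 3' ends point away from each other.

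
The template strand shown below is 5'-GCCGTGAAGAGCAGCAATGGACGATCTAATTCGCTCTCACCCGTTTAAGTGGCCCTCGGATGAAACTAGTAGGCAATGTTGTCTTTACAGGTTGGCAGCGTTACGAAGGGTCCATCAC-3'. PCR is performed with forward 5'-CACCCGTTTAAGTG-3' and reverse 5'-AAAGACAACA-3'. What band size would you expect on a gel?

49 bp

The forward primer matches the template at positions 38–51.
The reverse primer's reverse complement is TGTTGTCTTT, which matches the template at positions 77–86.
Amplicon spans positions 38–86: 49 bp.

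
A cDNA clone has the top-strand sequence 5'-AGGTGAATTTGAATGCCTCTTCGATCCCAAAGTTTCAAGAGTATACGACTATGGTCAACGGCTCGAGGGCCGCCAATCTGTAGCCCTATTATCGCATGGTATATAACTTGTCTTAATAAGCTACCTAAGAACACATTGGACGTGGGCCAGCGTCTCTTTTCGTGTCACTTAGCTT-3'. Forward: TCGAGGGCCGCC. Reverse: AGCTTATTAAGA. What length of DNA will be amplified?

The forward primer matches the template at positions 63–74.
Reverse complement of the reverse primer: TCTTAATAAGCT. This occurs on the top strand at positions 111–122.
Product length = (reverse-primer end) − (forward-primer start) + 1 = 122 − 63 + 1 = 60 bp.

60 bp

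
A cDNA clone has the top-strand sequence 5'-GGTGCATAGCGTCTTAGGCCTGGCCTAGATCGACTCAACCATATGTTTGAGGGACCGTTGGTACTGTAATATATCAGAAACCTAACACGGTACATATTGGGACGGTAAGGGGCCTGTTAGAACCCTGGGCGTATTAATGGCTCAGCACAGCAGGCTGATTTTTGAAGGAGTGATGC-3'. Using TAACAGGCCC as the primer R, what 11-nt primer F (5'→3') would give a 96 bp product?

The reverse primer's reverse complement GGGCCTGTTA matches the template at positions 110–119, so the product ends at position 119.
A 96 bp product then starts at position 119 − 96 + 1 = 24.
The forward primer is identical to the top strand there: CCTAGATCGAC.

5'-CCTAGATCGAC-3'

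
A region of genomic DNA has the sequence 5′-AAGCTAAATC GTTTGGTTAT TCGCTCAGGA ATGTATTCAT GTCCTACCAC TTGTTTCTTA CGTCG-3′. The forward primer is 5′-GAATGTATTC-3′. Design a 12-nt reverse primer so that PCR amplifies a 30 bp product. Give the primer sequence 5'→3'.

The forward primer binds at positions 29–38, so a 30 bp product ends at position 29 + 30 − 1 = 58.
The reverse primer anneals to the top strand over positions 47–58, i.e. to CCACTTGTTTCT.
Its sequence written 5'→3' is the reverse complement: AGAAACAAGTGG.

5'-AGAAACAAGTGG-3'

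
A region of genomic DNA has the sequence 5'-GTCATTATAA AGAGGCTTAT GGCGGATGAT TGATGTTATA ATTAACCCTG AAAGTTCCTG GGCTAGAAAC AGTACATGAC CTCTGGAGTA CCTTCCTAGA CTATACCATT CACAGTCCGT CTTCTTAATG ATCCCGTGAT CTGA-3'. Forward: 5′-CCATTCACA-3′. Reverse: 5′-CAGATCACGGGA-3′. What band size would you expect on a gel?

38 bp

Scanning the template, CCATTCACA occurs at positions 106–114; this primer anneals to the bottom strand there with its 3' end pointing downstream.
Reverse complement of the reverse primer: TCCCGTGATCTG. This occurs on the top strand at positions 132–143.
Amplicon spans positions 106–143: 38 bp.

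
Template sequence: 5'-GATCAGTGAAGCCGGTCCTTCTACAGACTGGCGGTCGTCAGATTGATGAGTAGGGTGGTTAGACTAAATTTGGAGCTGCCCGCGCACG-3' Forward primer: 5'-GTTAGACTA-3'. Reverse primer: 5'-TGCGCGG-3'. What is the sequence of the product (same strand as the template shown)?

Forward primer GTTAGACTA is found on the top strand at positions 58–66.
The reverse primer's reverse complement is CCGCGCA, which matches the template at positions 80–86.
The product is the template from position 58 through 86 (29 bp).

5'-GTTAGACTAAATTTGGAGCTGCCCGCGCA-3'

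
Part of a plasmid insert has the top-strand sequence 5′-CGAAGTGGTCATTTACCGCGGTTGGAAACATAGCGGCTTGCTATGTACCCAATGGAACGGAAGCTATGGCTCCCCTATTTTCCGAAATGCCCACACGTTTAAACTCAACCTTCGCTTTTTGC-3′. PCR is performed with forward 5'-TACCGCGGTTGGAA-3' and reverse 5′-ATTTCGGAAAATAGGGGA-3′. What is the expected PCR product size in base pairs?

Forward primer TACCGCGGTTGGAA is found on the top strand at positions 14–27.
The reverse primer's reverse complement is TCCCCTATTTTCCGAAAT, which matches the template at positions 71–88.
Amplicon spans positions 14–88: 75 bp.

75 bp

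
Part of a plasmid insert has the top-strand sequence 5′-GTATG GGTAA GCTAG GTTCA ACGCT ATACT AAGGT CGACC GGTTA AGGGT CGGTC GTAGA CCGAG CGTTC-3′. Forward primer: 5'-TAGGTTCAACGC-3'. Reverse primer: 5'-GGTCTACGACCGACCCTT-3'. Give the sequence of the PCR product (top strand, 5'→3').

Forward primer TAGGTTCAACGC is found on the top strand at positions 13–24.
The reverse primer's reverse complement is AAGGGTCGGTCGTAGACC, which matches the template at positions 45–62.
The product is the template from position 13 through 62 (50 bp).

5'-TAGGTTCAACGCTATACTAAGGTCGACCGGTTAAGGGTCGGTCGTAGACC-3'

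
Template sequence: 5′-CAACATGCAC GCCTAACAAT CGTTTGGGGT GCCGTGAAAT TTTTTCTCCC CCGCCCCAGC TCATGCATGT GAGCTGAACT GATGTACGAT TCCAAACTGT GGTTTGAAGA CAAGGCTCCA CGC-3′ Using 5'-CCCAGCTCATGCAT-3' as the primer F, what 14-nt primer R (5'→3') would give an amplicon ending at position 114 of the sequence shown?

5'-CTTGTCTTCAAACC-3'

The forward primer binds at positions 55–68; the product's 3' end on the top strand is position 114.
The reverse primer anneals to the top strand over positions 101–114, i.e. to GGTTTGAAGACAAG.
Its sequence written 5'→3' is the reverse complement: CTTGTCTTCAAACC.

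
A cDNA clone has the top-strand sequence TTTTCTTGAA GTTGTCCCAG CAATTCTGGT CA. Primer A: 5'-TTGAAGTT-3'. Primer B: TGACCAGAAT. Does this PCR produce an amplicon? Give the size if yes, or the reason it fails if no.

Primer A (TTGAAGTT) matches the top strand at positions 6–13; it acts as a forward primer.
Primer B's reverse complement is ATTCTGGTCA, matching the top strand at positions 23–32; it acts as a reverse primer.
The 3' ends face each other across positions 6–32, giving a 27 bp product.

Yes — a 27 bp product.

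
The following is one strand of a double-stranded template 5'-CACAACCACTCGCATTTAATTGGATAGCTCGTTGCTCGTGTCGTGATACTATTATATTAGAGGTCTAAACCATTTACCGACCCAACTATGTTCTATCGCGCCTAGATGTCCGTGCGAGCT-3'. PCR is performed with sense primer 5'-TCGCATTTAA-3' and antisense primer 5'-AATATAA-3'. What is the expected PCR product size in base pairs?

Forward primer TCGCATTTAA is found on the top strand at positions 10–19.
Reverse complement of the reverse primer: TTATATT. This occurs on the top strand at positions 52–58.
Product length = (reverse-primer end) − (forward-primer start) + 1 = 58 − 10 + 1 = 49 bp.

49 bp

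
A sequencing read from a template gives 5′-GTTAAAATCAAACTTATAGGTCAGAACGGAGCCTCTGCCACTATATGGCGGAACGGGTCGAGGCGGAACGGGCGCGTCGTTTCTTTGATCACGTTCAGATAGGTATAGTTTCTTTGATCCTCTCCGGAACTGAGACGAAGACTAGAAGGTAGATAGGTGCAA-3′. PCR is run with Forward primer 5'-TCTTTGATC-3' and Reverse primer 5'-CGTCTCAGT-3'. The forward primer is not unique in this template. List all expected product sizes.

56 bp, 27 bp

The forward primer TCTTTGATC matches the top strand at positions 82–90, 111–119.
The reverse primer's reverse complement is ACTGAGACG, matching at positions 129–137.
Each forward site pairs with the reverse site to give a product ending at position 137: sizes 56, 27 bp.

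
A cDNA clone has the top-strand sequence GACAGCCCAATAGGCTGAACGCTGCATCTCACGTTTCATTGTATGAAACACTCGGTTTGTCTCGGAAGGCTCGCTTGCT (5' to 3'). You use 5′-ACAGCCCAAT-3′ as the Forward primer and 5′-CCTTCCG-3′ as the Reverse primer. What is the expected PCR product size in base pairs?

The forward primer matches the template at positions 2–11.
Reverse complement of the reverse primer: CGGAAGG. This occurs on the top strand at positions 63–69.
Product length = (reverse-primer end) − (forward-primer start) + 1 = 69 − 2 + 1 = 68 bp.

68 bp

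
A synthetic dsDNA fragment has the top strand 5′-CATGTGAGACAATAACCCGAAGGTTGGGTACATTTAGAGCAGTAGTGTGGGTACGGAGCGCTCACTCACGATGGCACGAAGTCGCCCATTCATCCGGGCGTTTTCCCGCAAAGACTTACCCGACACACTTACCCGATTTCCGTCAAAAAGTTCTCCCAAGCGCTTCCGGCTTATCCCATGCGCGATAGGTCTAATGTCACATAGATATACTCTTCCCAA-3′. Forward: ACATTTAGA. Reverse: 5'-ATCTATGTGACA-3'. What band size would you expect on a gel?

The forward primer matches the template at positions 30–38.
Reverse complement of the reverse primer: TGTCACATAGAT. This occurs on the top strand at positions 195–206.
The product runs from position 30 to position 206, so its length is 206 − 30 + 1 = 177 bp.

177 bp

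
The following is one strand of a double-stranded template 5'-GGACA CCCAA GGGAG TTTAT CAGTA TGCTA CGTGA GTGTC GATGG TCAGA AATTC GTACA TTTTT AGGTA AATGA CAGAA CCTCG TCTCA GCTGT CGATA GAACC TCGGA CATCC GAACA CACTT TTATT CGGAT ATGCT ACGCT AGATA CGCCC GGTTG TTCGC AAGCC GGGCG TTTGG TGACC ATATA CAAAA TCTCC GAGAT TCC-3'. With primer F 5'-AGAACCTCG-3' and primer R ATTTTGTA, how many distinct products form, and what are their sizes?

Two products: 120 bp, 97 bp

The forward primer AGAACCTCG matches the top strand at positions 77–85, 100–108.
The reverse primer's reverse complement is TACAAAAT, matching at positions 189–196.
Each forward site pairs with the reverse site to give a product ending at position 196: sizes 120, 97 bp.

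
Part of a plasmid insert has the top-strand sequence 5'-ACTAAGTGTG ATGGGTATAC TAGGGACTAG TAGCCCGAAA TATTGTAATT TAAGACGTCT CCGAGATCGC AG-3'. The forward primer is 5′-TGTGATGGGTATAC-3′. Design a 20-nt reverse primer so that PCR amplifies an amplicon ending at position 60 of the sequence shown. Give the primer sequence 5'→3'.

5'-AGACGTCTTAAATTACAATA-3'

The forward primer binds at positions 7–20; the product's 3' end on the top strand is position 60.
The reverse primer anneals to the top strand over positions 41–60, i.e. to TATTGTAATTTAAGACGTCT.
Its sequence written 5'→3' is the reverse complement: AGACGTCTTAAATTACAATA.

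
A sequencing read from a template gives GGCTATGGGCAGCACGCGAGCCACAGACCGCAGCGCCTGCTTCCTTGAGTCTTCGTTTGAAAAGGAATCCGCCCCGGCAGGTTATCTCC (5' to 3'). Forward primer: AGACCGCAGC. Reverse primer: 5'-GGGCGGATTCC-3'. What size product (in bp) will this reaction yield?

50 bp

Forward primer AGACCGCAGC is found on the top strand at positions 25–34.
Reverse complement of the reverse primer: GGAATCCGCCC. This occurs on the top strand at positions 64–74.
Product length = (reverse-primer end) − (forward-primer start) + 1 = 74 − 25 + 1 = 50 bp.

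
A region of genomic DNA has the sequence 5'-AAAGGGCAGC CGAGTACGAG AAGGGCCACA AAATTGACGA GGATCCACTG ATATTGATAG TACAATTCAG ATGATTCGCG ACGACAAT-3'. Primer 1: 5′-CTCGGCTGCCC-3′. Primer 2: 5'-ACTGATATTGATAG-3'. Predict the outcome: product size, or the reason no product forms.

No product — the primers' 3' ends point away from each other.

Primer 1 (CTCGGCTGCCC) has reverse complement GGGCAGCCGAG, which matches the top strand at positions 4–14; primer 1 anneals to the top strand there with its 3' end pointing upstream toward position 4.
Primer 2 (ACTGATATTGATAG) matches the top strand directly at positions 47–60; it anneals to the bottom strand with its 3' end pointing downstream toward position 60.
The 3' ends diverge (primer 1 extends toward position 1, primer 2 toward position 88), so the primers never converge on a shared product.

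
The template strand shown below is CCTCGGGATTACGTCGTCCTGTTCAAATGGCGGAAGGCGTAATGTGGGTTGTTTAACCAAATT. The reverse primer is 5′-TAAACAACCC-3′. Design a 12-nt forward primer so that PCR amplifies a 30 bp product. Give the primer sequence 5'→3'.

5'-AATGGCGGAAGG-3'

The reverse primer's reverse complement GGGTTGTTTA matches the template at positions 46–55, so the product ends at position 55.
A 30 bp product then starts at position 55 − 30 + 1 = 26.
The forward primer is identical to the top strand there: AATGGCGGAAGG.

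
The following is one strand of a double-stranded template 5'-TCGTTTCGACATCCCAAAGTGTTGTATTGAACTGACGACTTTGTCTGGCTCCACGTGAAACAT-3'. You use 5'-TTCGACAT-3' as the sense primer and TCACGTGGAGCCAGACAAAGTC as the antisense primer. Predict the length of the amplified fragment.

54 bp

Scanning the template, TTCGACAT occurs at positions 5–12; this primer anneals to the bottom strand there with its 3' end pointing downstream.
The reverse primer's reverse complement is GACTTTGTCTGGCTCCACGTGA, which matches the template at positions 37–58.
Amplicon spans positions 5–58: 54 bp.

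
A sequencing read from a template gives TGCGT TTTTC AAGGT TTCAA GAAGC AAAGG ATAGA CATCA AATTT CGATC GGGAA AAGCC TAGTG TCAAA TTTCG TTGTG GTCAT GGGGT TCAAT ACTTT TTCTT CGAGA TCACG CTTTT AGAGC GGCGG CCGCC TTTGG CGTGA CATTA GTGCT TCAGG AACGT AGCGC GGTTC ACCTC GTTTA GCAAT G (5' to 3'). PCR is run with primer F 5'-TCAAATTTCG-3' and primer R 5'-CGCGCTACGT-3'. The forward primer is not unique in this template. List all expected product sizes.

134 bp, 106 bp

The forward primer TCAAATTTCG matches the top strand at positions 38–47, 66–75.
The reverse primer's reverse complement is ACGTAGCGCG, matching at positions 162–171.
Each forward site pairs with the reverse site to give a product ending at position 171: sizes 134, 106 bp.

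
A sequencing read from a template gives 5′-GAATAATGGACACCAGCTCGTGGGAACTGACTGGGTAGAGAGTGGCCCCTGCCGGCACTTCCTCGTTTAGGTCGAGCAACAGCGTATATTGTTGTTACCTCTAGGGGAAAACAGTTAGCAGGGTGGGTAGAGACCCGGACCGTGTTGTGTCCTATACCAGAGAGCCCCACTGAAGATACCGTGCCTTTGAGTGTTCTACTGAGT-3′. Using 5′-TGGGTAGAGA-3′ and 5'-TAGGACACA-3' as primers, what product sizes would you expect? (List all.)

123 bp, 31 bp

The forward primer TGGGTAGAGA matches the top strand at positions 32–41, 124–133.
The reverse primer's reverse complement is TGTGTCCTA, matching at positions 146–154.
Each forward site pairs with the reverse site to give a product ending at position 154: sizes 123, 31 bp.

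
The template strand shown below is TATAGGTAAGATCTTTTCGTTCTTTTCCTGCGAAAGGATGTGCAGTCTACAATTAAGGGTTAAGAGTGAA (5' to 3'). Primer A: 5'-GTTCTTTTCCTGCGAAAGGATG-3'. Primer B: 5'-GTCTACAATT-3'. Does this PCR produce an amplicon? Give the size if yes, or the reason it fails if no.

Primer A (GTTCTTTTCCTGCGAAAGGATG) matches the top strand at positions 19–40 (3' end points downstream).
Primer B (GTCTACAATT) also matches the top strand directly, at positions 45–54 — its reverse complement AATTGTAGAC is not present.
Both primers anneal to the bottom strand with 3' ends pointing the same way, so neither can prime synthesis back toward the other.

No product — both primers anneal to the same strand and extend in the same direction.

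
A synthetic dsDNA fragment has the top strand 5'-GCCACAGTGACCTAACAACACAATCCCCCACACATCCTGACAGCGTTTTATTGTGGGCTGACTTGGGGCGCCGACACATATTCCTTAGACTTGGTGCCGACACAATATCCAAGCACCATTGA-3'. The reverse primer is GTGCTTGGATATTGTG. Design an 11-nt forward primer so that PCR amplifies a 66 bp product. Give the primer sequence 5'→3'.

The reverse primer's reverse complement CACAATATCCAAGCAC matches the template at positions 101–116, so the product ends at position 116.
A 66 bp product then starts at position 116 − 66 + 1 = 51.
The forward primer is identical to the top strand there: TTGTGGGCTGA.

5'-TTGTGGGCTGA-3'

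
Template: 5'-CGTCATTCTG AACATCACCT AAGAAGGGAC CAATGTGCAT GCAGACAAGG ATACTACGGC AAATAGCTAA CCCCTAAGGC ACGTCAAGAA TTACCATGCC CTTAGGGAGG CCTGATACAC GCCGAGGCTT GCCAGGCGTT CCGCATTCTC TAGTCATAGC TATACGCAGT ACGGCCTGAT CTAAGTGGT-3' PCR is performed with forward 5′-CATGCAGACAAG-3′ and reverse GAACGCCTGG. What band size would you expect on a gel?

104 bp

Scanning the template, CATGCAGACAAG occurs at positions 38–49; this primer anneals to the bottom strand there with its 3' end pointing downstream.
The reverse primer's reverse complement is CCAGGCGTTC, which matches the template at positions 132–141.
Amplicon spans positions 38–141: 104 bp.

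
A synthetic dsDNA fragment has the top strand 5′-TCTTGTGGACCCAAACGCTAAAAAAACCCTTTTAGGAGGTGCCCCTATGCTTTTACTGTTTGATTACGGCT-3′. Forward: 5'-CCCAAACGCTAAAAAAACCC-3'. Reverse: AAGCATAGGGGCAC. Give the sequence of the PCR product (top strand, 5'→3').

5'-CCCAAACGCTAAAAAAACCCTTTTAGGAGGTGCCCCTATGCTT-3'

Forward primer CCCAAACGCTAAAAAAACCC is found on the top strand at positions 10–29.
Taking the reverse complement of AAGCATAGGGGCAC gives GTGCCCCTATGCTT, found at positions 39–52 on the template; the primer anneals here to the top strand with its 3' end pointing upstream.
The product is the template from position 10 through 52 (43 bp).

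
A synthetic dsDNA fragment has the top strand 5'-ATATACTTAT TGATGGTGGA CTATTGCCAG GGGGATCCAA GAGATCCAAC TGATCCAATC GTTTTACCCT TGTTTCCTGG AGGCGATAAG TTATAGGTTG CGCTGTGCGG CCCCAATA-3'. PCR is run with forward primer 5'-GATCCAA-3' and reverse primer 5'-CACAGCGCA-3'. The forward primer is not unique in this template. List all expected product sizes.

The forward primer GATCCAA matches the top strand at positions 34–40, 43–49, 52–58.
The reverse primer's reverse complement is TGCGCTGTG, matching at positions 99–107.
Each forward site pairs with the reverse site to give a product ending at position 107: sizes 74, 65, 56 bp.

74 bp, 65 bp, 56 bp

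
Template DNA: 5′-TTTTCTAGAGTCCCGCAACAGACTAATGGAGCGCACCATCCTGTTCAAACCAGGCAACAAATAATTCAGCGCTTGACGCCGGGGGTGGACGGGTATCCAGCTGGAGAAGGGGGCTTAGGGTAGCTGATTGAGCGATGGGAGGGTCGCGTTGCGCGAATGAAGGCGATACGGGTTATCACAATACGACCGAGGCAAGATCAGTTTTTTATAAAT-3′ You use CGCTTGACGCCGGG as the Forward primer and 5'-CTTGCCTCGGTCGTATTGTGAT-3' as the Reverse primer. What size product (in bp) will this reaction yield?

Scanning the template, CGCTTGACGCCGGG occurs at positions 70–83; this primer anneals to the bottom strand there with its 3' end pointing downstream.
Taking the reverse complement of CTTGCCTCGGTCGTATTGTGAT gives ATCACAATACGACCGAGGCAAG, found at positions 175–196 on the template; the primer anneals here to the top strand with its 3' end pointing upstream.
Product length = (reverse-primer end) − (forward-primer start) + 1 = 196 − 70 + 1 = 127 bp.

127 bp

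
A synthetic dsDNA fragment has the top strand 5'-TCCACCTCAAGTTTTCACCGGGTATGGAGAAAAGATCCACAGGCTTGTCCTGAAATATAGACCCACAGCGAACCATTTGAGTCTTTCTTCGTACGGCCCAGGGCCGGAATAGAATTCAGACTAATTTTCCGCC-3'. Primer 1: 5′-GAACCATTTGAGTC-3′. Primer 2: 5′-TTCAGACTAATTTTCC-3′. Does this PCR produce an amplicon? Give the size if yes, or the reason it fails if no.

No product — both primers anneal to the same strand and extend in the same direction.

Primer 1 (GAACCATTTGAGTC) matches the top strand at positions 70–83 (3' end points downstream).
Primer 2 (TTCAGACTAATTTTCC) also matches the top strand directly, at positions 115–130 — its reverse complement GGAAAATTAGTCTGAA is not present.
Both primers anneal to the bottom strand with 3' ends pointing the same way, so neither can prime synthesis back toward the other.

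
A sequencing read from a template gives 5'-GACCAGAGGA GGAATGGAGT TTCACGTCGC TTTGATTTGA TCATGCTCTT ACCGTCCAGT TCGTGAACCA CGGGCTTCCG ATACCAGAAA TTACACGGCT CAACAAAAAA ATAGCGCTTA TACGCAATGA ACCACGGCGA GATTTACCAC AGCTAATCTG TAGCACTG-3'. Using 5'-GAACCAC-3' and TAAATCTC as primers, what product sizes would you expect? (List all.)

The forward primer GAACCAC matches the top strand at positions 65–71, 129–135.
The reverse primer's reverse complement is GAGATTTA, matching at positions 139–146.
Each forward site pairs with the reverse site to give a product ending at position 146: sizes 82, 18 bp.

82 bp, 18 bp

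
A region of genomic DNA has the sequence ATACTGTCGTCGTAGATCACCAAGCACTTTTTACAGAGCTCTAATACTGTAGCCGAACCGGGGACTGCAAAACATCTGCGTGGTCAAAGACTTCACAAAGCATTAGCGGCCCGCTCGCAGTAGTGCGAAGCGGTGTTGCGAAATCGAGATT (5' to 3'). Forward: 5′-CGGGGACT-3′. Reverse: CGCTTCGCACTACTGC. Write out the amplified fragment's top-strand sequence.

Scanning the template, CGGGGACT occurs at positions 59–66; this primer anneals to the bottom strand there with its 3' end pointing downstream.
Reverse complement of the reverse primer: GCAGTAGTGCGAAGCG. This occurs on the top strand at positions 117–132.
The product is the template from position 59 through 132 (74 bp).

5'-CGGGGACTGCAAAACATCTGCGTGGTCAAAGACTTCACAAAGCATTAGCGGCCCGCTCGCAGTAGTGCGAAGCG-3'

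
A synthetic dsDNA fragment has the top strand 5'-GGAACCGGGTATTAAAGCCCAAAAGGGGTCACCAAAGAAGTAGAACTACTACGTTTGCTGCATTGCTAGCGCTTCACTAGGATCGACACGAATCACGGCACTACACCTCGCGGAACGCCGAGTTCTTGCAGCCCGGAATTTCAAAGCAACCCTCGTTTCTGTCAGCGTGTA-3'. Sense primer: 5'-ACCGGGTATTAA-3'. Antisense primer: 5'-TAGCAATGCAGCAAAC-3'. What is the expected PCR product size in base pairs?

65 bp

Forward primer ACCGGGTATTAA is found on the top strand at positions 4–15.
Reverse complement of the reverse primer: GTTTGCTGCATTGCTA. This occurs on the top strand at positions 53–68.
Product length = (reverse-primer end) − (forward-primer start) + 1 = 68 − 4 + 1 = 65 bp.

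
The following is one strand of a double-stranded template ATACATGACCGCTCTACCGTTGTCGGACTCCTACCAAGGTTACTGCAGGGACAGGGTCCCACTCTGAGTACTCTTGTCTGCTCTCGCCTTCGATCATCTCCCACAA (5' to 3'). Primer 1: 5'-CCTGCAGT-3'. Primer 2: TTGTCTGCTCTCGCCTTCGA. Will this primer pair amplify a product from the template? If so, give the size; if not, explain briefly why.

No product — the primers' 3' ends point away from each other.

Primer 1 (CCTGCAGT) has reverse complement ACTGCAGG, which matches the top strand at positions 42–49; primer 1 anneals to the top strand there with its 3' end pointing upstream toward position 42.
Primer 2 (TTGTCTGCTCTCGCCTTCGA) matches the top strand directly at positions 74–93; it anneals to the bottom strand with its 3' end pointing downstream toward position 93.
The 3' ends diverge (primer 1 extends toward position 1, primer 2 toward position 106), so the primers never converge on a shared product.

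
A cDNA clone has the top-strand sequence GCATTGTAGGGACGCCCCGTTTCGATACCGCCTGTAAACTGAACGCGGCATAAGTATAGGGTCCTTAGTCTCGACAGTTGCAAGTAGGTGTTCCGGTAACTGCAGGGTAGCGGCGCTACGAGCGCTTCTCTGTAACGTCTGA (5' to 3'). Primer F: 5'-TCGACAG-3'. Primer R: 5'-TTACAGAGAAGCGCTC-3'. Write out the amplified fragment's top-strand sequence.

5'-TCGACAGTTGCAAGTAGGTGTTCCGGTAACTGCAGGGTAGCGGCGCTACGAGCGCTTCTCTGTAA-3'

Forward primer TCGACAG is found on the top strand at positions 71–77.
Taking the reverse complement of TTACAGAGAAGCGCTC gives GAGCGCTTCTCTGTAA, found at positions 120–135 on the template; the primer anneals here to the top strand with its 3' end pointing upstream.
The product is the template from position 71 through 135 (65 bp).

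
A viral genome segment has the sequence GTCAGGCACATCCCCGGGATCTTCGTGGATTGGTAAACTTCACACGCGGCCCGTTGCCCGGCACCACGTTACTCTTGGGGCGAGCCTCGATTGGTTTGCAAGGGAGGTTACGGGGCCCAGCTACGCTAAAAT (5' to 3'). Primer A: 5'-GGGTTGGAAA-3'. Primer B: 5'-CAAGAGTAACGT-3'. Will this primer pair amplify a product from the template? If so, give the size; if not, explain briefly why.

No product — primer A has no binding site in the template.

Primer A (GGGTTGGAAA) does not match the top strand, and its reverse complement TTTCCAACCC does not match either.
With no annealing site for primer A, no amplification occurs.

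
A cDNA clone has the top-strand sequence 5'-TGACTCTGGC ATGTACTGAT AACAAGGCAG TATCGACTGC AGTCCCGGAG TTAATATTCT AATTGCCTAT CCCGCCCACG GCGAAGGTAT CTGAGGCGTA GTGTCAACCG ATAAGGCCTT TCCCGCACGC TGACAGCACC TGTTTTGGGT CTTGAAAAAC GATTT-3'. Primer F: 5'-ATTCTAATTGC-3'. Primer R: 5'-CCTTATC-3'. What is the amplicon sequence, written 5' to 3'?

5'-ATTCTAATTGCCTATCCCGCCCACGGCGAAGGTATCTGAGGCGTAGTGTCAACCGATAAGG-3'

Forward primer ATTCTAATTGC is found on the top strand at positions 56–66.
The reverse primer's reverse complement is GATAAGG, which matches the template at positions 110–116.
The product is the template from position 56 through 116 (61 bp).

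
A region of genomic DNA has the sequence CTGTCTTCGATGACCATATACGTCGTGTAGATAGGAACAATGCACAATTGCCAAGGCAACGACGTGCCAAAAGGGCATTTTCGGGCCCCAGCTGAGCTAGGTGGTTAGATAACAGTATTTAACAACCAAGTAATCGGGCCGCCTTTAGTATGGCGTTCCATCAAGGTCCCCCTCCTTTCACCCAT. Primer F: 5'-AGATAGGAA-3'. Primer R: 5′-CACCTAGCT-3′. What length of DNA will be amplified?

75 bp

Forward primer AGATAGGAA is found on the top strand at positions 29–37.
The reverse primer's reverse complement is AGCTAGGTG, which matches the template at positions 95–103.
Product length = (reverse-primer end) − (forward-primer start) + 1 = 103 − 29 + 1 = 75 bp.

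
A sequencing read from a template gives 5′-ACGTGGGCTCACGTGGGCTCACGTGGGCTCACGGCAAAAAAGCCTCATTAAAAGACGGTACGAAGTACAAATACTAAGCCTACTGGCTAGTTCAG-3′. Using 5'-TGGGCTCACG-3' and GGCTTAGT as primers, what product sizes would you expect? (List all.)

77 bp, 67 bp, 57 bp

The forward primer TGGGCTCACG matches the top strand at positions 4–13, 14–23, 24–33.
The reverse primer's reverse complement is ACTAAGCC, matching at positions 73–80.
Each forward site pairs with the reverse site to give a product ending at position 80: sizes 77, 67, 57 bp.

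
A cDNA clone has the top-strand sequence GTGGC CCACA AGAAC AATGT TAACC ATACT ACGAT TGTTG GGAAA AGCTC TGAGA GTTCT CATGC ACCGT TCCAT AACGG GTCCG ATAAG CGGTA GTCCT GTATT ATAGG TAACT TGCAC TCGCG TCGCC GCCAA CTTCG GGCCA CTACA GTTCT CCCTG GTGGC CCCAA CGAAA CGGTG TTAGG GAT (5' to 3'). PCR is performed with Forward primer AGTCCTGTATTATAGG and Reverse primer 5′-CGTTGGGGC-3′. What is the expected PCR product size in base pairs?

Forward primer AGTCCTGTATTATAGG is found on the top strand at positions 95–110.
Reverse complement of the reverse primer: GCCCCAACG. This occurs on the top strand at positions 164–172.
The product runs from position 95 to position 172, so its length is 172 − 95 + 1 = 78 bp.

78 bp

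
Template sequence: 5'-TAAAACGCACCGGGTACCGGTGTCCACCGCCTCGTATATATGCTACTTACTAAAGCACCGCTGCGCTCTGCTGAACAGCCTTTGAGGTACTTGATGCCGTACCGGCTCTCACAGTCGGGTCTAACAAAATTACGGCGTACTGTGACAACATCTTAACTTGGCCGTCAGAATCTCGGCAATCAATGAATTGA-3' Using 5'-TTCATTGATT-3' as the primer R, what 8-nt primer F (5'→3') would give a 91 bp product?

5'-CCGTACCG-3'

The reverse primer's reverse complement AATCAATGAA matches the template at positions 178–187, so the product ends at position 187.
A 91 bp product then starts at position 187 − 91 + 1 = 97.
The forward primer is identical to the top strand there: CCGTACCG.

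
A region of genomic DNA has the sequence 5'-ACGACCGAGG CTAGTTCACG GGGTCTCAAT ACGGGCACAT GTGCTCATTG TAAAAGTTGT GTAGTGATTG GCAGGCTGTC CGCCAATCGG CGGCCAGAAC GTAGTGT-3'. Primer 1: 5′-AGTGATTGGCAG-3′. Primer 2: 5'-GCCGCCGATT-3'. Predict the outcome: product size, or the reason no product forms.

Primer 1 (AGTGATTGGCAG) matches the top strand at positions 63–74; it acts as a forward primer.
Primer 2's reverse complement is AATCGGCGGC, matching the top strand at positions 85–94; it acts as a reverse primer.
The 3' ends face each other across positions 63–94, giving a 32 bp product.

Yes — a 32 bp product.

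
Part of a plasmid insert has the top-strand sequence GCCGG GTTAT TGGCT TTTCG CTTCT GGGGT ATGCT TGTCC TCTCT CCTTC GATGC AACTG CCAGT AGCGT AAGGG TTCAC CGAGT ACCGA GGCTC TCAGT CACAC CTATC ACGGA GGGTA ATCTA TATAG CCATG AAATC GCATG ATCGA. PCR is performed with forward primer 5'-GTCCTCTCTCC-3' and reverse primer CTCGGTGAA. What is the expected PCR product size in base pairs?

48 bp

Forward primer GTCCTCTCTCC is found on the top strand at positions 37–47.
Reverse complement of the reverse primer: TTCACCGAG. This occurs on the top strand at positions 76–84.
Amplicon spans positions 37–84: 48 bp.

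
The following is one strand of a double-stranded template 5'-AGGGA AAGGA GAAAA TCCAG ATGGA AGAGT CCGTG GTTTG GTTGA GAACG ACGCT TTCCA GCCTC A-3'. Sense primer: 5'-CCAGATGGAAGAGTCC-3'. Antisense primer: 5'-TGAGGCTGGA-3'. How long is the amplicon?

50 bp

Forward primer CCAGATGGAAGAGTCC is found on the top strand at positions 17–32.
Taking the reverse complement of TGAGGCTGGA gives TCCAGCCTCA, found at positions 57–66 on the template; the primer anneals here to the top strand with its 3' end pointing upstream.
Amplicon spans positions 17–66: 50 bp.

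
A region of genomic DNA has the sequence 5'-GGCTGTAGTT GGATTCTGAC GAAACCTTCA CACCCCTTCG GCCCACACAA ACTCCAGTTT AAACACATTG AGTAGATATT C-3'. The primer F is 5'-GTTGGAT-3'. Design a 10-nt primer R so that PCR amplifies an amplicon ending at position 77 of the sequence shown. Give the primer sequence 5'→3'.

The forward primer binds at positions 8–14; the product's 3' end on the top strand is position 77.
The reverse primer anneals to the top strand over positions 68–77, i.e. to TTGAGTAGAT.
Its sequence written 5'→3' is the reverse complement: ATCTACTCAA.

5'-ATCTACTCAA-3'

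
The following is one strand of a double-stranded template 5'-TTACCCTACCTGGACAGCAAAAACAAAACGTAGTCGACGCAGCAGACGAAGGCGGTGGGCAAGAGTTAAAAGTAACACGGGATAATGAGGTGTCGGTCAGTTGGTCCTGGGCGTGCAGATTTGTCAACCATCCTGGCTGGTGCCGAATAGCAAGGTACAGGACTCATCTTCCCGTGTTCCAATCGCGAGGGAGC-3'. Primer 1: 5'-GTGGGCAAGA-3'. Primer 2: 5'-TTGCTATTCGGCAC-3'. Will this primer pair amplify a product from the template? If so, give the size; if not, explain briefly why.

Yes — a 99 bp product.

Primer 1 (GTGGGCAAGA) matches the top strand at positions 55–64; it acts as a forward primer.
Primer 2's reverse complement is GTGCCGAATAGCAA, matching the top strand at positions 140–153; it acts as a reverse primer.
The 3' ends face each other across positions 55–153, giving a 99 bp product.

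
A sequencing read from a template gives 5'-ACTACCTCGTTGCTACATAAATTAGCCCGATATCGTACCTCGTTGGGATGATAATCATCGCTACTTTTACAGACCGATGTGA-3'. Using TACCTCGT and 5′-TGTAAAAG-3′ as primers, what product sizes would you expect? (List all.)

69 bp, 36 bp

The forward primer TACCTCGT matches the top strand at positions 3–10, 36–43.
The reverse primer's reverse complement is CTTTTACA, matching at positions 64–71.
Each forward site pairs with the reverse site to give a product ending at position 71: sizes 69, 36 bp.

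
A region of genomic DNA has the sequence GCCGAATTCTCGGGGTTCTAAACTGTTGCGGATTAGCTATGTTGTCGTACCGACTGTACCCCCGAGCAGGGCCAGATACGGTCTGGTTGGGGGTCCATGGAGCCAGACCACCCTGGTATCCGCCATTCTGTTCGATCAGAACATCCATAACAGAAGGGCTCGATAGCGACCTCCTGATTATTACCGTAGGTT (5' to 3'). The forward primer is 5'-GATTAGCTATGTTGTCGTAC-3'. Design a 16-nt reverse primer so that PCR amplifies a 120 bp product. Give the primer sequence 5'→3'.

5'-TTATGGATGTTCTGAT-3'

The forward primer binds at positions 31–50, so a 120 bp product ends at position 31 + 120 − 1 = 150.
The reverse primer anneals to the top strand over positions 135–150, i.e. to ATCAGAACATCCATAA.
Its sequence written 5'→3' is the reverse complement: TTATGGATGTTCTGAT.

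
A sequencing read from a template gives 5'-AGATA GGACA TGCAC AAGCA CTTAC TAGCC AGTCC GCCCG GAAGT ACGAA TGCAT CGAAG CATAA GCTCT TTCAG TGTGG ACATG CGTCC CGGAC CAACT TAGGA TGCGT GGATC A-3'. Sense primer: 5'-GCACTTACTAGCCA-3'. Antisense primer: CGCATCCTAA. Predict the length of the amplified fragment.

92 bp

Scanning the template, GCACTTACTAGCCA occurs at positions 18–31; this primer anneals to the bottom strand there with its 3' end pointing downstream.
The reverse primer's reverse complement is TTAGGATGCG, which matches the template at positions 100–109.
The product runs from position 18 to position 109, so its length is 109 − 18 + 1 = 92 bp.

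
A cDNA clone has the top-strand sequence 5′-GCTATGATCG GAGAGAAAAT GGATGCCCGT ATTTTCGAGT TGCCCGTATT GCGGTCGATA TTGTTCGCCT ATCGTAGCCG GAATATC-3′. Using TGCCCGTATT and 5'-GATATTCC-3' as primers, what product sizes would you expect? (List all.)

The forward primer TGCCCGTATT matches the top strand at positions 24–33, 41–50.
The reverse primer's reverse complement is GGAATATC, matching at positions 80–87.
Each forward site pairs with the reverse site to give a product ending at position 87: sizes 64, 47 bp.

64 bp, 47 bp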